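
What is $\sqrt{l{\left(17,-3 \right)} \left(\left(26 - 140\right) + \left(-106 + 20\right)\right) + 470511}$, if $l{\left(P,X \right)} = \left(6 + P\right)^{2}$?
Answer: $\sqrt{364711} \approx 603.91$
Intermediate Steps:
$\sqrt{l{\left(17,-3 \right)} \left(\left(26 - 140\right) + \left(-106 + 20\right)\right) + 470511} = \sqrt{\left(6 + 17\right)^{2} \left(\left(26 - 140\right) + \left(-106 + 20\right)\right) + 470511} = \sqrt{23^{2} \left(-114 - 86\right) + 470511} = \sqrt{529 \left(-200\right) + 470511} = \sqrt{-105800 + 470511} = \sqrt{364711}$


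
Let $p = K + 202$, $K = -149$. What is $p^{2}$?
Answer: $2809$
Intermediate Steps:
$p = 53$ ($p = -149 + 202 = 53$)
$p^{2} = 53^{2} = 2809$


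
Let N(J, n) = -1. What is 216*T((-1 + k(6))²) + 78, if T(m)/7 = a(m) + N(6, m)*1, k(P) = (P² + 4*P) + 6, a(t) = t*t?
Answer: 26990143566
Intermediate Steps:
a(t) = t²
k(P) = 6 + P² + 4*P
T(m) = -7 + 7*m² (T(m) = 7*(m² - 1*1) = 7*(m² - 1) = 7*(-1 + m²) = -7 + 7*m²)
216*T((-1 + k(6))²) + 78 = 216*(-7 + 7*((-1 + (6 + 6² + 4*6))²)²) + 78 = 216*(-7 + 7*((-1 + (6 + 36 + 24))²)²) + 78 = 216*(-7 + 7*((-1 + 66)²)²) + 78 = 216*(-7 + 7*(65²)²) + 78 = 216*(-7 + 7*4225²) + 78 = 216*(-7 + 7*17850625) + 78 = 216*(-7 + 124954375) + 78 = 216*124954368 + 78 = 26990143488 + 78 = 26990143566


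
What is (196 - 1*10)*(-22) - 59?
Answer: -4151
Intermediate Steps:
(196 - 1*10)*(-22) - 59 = (196 - 10)*(-22) - 59 = 186*(-22) - 59 = -4092 - 59 = -4151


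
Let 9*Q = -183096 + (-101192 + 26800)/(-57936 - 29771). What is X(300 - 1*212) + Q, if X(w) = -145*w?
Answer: -26130998360/789363 ≈ -33104.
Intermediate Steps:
Q = -16058726480/789363 (Q = (-183096 + (-101192 + 26800)/(-57936 - 29771))/9 = (-183096 - 74392/(-87707))/9 = (-183096 - 74392*(-1/87707))/9 = (-183096 + 74392/87707)/9 = (⅑)*(-16058726480/87707) = -16058726480/789363 ≈ -20344.)
X(300 - 1*212) + Q = -145*(300 - 1*212) - 16058726480/789363 = -145*(300 - 212) - 16058726480/789363 = -145*88 - 16058726480/789363 = -12760 - 16058726480/789363 = -26130998360/789363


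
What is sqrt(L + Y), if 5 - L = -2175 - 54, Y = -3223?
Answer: I*sqrt(989) ≈ 31.448*I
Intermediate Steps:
L = 2234 (L = 5 - (-2175 - 54) = 5 - 1*(-2229) = 5 + 2229 = 2234)
sqrt(L + Y) = sqrt(2234 - 3223) = sqrt(-989) = I*sqrt(989)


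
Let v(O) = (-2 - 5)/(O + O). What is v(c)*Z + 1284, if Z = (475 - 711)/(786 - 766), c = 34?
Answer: 436973/340 ≈ 1285.2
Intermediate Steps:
Z = -59/5 (Z = -236/20 = -236*1/20 = -59/5 ≈ -11.800)
v(O) = -7/(2*O) (v(O) = -7*1/(2*O) = -7/(2*O))
v(c)*Z + 1284 = -7/2/34*(-59/5) + 1284 = -7/2*1/34*(-59/5) + 1284 = -7/68*(-59/5) + 1284 = 413/340 + 1284 = 436973/340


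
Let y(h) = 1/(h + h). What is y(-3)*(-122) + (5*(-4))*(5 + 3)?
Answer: -419/3 ≈ -139.67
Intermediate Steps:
y(h) = 1/(2*h)
y(-3)*(-122) + (5*(-4))*(5 + 3) = ((½)/(-3))*(-122) + (5*(-4))*(5 + 3) = ((½)*(-⅓))*(-122) - 20*8 = -⅙*(-122) - 160 = 61/3 - 160 = -419/3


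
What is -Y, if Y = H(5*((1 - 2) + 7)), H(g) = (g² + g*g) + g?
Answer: -1830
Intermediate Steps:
H(g) = g + 2*g² (H(g) = (g² + g²) + g = 2*g² + g = g + 2*g²)
Y = 1830 (Y = (5*((1 - 2) + 7))*(1 + 2*(5*((1 - 2) + 7))) = (5*(-1 + 7))*(1 + 2*(5*(-1 + 7))) = (5*6)*(1 + 2*(5*6)) = 30*(1 + 2*30) = 30*(1 + 60) = 30*61 = 1830)
-Y = -1*1830 = -1830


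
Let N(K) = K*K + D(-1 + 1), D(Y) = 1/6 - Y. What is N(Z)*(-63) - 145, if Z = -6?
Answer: -4847/2 ≈ -2423.5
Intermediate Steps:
D(Y) = 1/6 - Y
N(K) = 1/6 + K**2 (N(K) = K*K + (1/6 - (-1 + 1)) = K**2 + (1/6 - 1*0) = K**2 + (1/6 + 0) = K**2 + 1/6 = 1/6 + K**2)
N(Z)*(-63) - 145 = (1/6 + (-6)**2)*(-63) - 145 = (1/6 + 36)*(-63) - 145 = (217/6)*(-63) - 145 = -4557/2 - 145 = -4847/2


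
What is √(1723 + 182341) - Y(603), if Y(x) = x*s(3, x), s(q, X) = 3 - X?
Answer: 361800 + 16*√719 ≈ 3.6223e+5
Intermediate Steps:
Y(x) = x*(3 - x)
√(1723 + 182341) - Y(603) = √(1723 + 182341) - 603*(3 - 1*603) = √184064 - 603*(3 - 603) = 16*√719 - 603*(-600) = 16*√719 - 1*(-361800) = 16*√719 + 361800 = 361800 + 16*√719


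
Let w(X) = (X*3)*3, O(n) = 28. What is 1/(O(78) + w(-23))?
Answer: -1/179 ≈ -0.0055866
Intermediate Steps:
w(X) = 9*X (w(X) = (3*X)*3 = 9*X)
1/(O(78) + w(-23)) = 1/(28 + 9*(-23)) = 1/(28 - 207) = 1/(-179) = -1/179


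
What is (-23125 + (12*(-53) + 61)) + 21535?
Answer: -2165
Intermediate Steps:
(-23125 + (12*(-53) + 61)) + 21535 = (-23125 + (-636 + 61)) + 21535 = (-23125 - 575) + 21535 = -23700 + 21535 = -2165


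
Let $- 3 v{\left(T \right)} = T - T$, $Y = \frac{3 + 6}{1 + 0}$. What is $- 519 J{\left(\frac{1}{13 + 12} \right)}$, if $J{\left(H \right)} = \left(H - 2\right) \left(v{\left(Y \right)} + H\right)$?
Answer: $\frac{25431}{625} \approx 40.69$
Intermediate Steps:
$Y = 9$ ($Y = \frac{9}{1} = 9 \cdot 1 = 9$)
$v{\left(T \right)} = 0$ ($v{\left(T \right)} = - \frac{T - T}{3} = \left(- \frac{1}{3}\right) 0 = 0$)
$J{\left(H \right)} = H \left(-2 + H\right)$ ($J{\left(H \right)} = \left(H - 2\right) \left(0 + H\right) = \left(-2 + H\right) H = H \left(-2 + H\right)$)
$- 519 J{\left(\frac{1}{13 + 12} \right)} = - 519 \frac{-2 + \frac{1}{13 + 12}}{13 + 12} = - 519 \frac{-2 + \frac{1}{25}}{25} = - 519 \cdot \frac{1}{25} \left(- \frac{49}{25}\right) = \left(-519\right) \left(- \frac{49}{625}\right) = \frac{25431}{625}$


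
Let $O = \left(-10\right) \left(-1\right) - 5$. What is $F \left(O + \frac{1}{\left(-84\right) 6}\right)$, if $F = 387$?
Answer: $\frac{108317}{56} \approx 1934.2$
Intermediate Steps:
$O = 5$ ($O = 10 - 5 = 5$)
$F \left(O + \frac{1}{\left(-84\right) 6}\right) = 387 \left(5 + \frac{1}{\left(-84\right) 6}\right) = 387 \left(5 + \frac{1}{-504}\right) = 387 \left(5 - \frac{1}{504}\right) = 387 \cdot \frac{2519}{504} = \frac{108317}{56}$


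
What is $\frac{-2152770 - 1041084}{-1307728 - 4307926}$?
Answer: $\frac{1596927}{2807827} \approx 0.56874$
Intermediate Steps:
$\frac{-2152770 - 1041084}{-1307728 - 4307926} = - \frac{3193854}{-1307728 - 4307926} = - \frac{3193854}{-5615654} = \left(-3193854\right) \left(- \frac{1}{5615654}\right) = \frac{1596927}{2807827}$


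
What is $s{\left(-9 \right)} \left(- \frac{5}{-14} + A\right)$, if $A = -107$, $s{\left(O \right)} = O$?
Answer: $\frac{13437}{14} \approx 959.79$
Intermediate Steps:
$s{\left(-9 \right)} \left(- \frac{5}{-14} + A\right) = - 9 \left(- \frac{5}{-14} - 107\right) = - 9 \left(\left(-5\right) \left(- \frac{1}{14}\right) - 107\right) = - 9 \left(\frac{5}{14} - 107\right) = \left(-9\right) \left(- \frac{1493}{14}\right) = \frac{13437}{14}$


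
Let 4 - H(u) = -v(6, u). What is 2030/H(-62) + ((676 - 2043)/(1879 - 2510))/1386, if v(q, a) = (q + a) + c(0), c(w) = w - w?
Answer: -221912237/5684679 ≈ -39.037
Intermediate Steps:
c(w) = 0
v(q, a) = a + q (v(q, a) = (q + a) + 0 = (a + q) + 0 = a + q)
H(u) = 10 + u (H(u) = 4 - (-1)*(u + 6) = 4 - (-1)*(6 + u) = 4 - (-6 - u) = 4 + (6 + u) = 10 + u)
2030/H(-62) + ((676 - 2043)/(1879 - 2510))/1386 = 2030/(10 - 62) + ((676 - 2043)/(1879 - 2510))/1386 = 2030/(-52) - 1367/(-631)*(1/1386) = 2030*(-1/52) - 1367*(-1/631)*(1/1386) = -1015/26 + (1367/631)*(1/1386) = -1015/26 + 1367/874566 = -221912237/5684679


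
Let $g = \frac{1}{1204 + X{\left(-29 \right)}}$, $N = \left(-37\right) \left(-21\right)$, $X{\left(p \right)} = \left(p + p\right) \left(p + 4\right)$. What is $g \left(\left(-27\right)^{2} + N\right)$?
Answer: $\frac{753}{1327} \approx 0.56745$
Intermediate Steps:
$X{\left(p \right)} = 2 p \left(4 + p\right)$
$N = 777$
$g = \frac{1}{2654}$ ($g = \frac{1}{1204 + 2 \left(-29\right) \left(4 - 29\right)} = \frac{1}{1204 + 2 \left(-29\right) \left(-25\right)} = \frac{1}{1204 + 1450} = \frac{1}{2654} \approx 0.00037679$)
$g \left(\left(-27\right)^{2} + N\right) = \frac{\left(-27\right)^{2} + 777}{2654} = \frac{729 + 777}{2654} = \frac{1}{2654} \cdot 1506 = \frac{753}{1327}$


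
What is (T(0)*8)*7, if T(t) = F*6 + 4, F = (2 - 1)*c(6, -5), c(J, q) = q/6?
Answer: -56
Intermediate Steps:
c(J, q) = q/6 (c(J, q) = q*(⅙) = q/6)
F = -⅚ (F = (2 - 1)*((⅙)*(-5)) = 1*(-⅚) = -⅚ ≈ -0.83333)
T(t) = -1 (T(t) = -⅚*6 + 4 = -5 + 4 = -1)
(T(0)*8)*7 = -1*8*7 = -8*7 = -56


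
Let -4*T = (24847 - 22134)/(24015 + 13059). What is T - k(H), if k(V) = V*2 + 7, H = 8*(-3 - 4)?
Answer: 15568367/148296 ≈ 104.98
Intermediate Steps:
T = -2713/148296 (T = -(24847 - 22134)/(4*(24015 + 13059)) = -2713/(4*37074) = -¼*2713/37074 = -2713/148296 ≈ -0.018294)
H = -56 (H = 8*(-7) = -56)
k(V) = 7 + 2*V (k(V) = 2*V + 7 = 7 + 2*V)
T - k(H) = -2713/148296 - (7 + 2*(-56)) = -2713/148296 - (7 - 112) = -2713/148296 - 1*(-105) = -2713/148296 + 105 = 15568367/148296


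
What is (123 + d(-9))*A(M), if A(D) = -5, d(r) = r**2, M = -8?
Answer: -1020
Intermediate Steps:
(123 + d(-9))*A(M) = (123 + (-9)**2)*(-5) = (123 + 81)*(-5) = 204*(-5) = -1020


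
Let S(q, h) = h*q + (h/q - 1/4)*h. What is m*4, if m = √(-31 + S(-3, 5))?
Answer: 2*I*√2001/3 ≈ 29.822*I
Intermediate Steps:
S(q, h) = h*q + h*(-¼ + h/q) (S(q, h) = h*q + (h/q - 1*¼)*h = h*q + (h/q - ¼)*h = h*q + (-¼ + h/q)*h = h*q + h*(-¼ + h/q))
m = I*√2001/6 (m = √(-31 + (-¼*5 + 5*(-3) + 5²/(-3))) = √(-31 + (-5/4 - 15 + 25*(-⅓))) = √(-31 + (-5/4 - 15 - 25/3)) = √(-31 - 295/12) = √(-667/12) = I*√2001/6 ≈ 7.4554*I)
m*4 = (I*√2001/6)*4 = 2*I*√2001/3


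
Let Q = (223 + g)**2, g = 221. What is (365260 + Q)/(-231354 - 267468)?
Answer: -281198/249411 ≈ -1.1274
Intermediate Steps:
Q = 197136 (Q = (223 + 221)**2 = 444**2 = 197136)
(365260 + Q)/(-231354 - 267468) = (365260 + 197136)/(-231354 - 267468) = 562396/(-498822) = 562396*(-1/498822) = -281198/249411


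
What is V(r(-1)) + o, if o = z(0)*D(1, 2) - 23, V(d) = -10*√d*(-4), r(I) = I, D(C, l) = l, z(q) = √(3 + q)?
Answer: -23 + 2*√3 + 40*I ≈ -19.536 + 40.0*I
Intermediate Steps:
V(d) = 40*√d
o = -23 + 2*√3 (o = √(3 + 0)*2 - 23 = √3*2 - 23 = 2*√3 - 23 = -23 + 2*√3 ≈ -19.536)
V(r(-1)) + o = 40*√(-1) + (-23 + 2*√3) = 40*I + (-23 + 2*√3) = -23 + 2*√3 + 40*I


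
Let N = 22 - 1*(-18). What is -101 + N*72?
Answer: 2779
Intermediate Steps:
N = 40 (N = 22 + 18 = 40)
-101 + N*72 = -101 + 40*72 = -101 + 2880 = 2779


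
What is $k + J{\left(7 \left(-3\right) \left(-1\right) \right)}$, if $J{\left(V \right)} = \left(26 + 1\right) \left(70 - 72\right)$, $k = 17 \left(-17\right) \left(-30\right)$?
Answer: $8616$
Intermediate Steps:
$k = 8670$ ($k = \left(-289\right) \left(-30\right) = 8670$)
$J{\left(V \right)} = -54$ ($J{\left(V \right)} = 27 \left(-2\right) = -54$)
$k + J{\left(7 \left(-3\right) \left(-1\right) \right)} = 8670 - 54 = 8616$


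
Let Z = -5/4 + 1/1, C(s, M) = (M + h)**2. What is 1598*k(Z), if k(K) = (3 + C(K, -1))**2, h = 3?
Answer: 78302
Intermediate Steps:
C(s, M) = (3 + M)**2 (C(s, M) = (M + 3)**2 = (3 + M)**2)
Z = -1/4 (Z = -5*1/4 + 1*1 = -5/4 + 1 = -1/4 ≈ -0.25000)
k(K) = 49 (k(K) = (3 + (3 - 1)**2)**2 = (3 + 2**2)**2 = (3 + 4)**2 = 7**2 = 49)
1598*k(Z) = 1598*49 = 78302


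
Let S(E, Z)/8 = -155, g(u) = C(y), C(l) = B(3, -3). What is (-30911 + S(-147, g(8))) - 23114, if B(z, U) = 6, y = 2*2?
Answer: -55265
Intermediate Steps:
y = 4
C(l) = 6
g(u) = 6
S(E, Z) = -1240 (S(E, Z) = 8*(-155) = -1240)
(-30911 + S(-147, g(8))) - 23114 = (-30911 - 1240) - 23114 = -32151 - 23114 = -55265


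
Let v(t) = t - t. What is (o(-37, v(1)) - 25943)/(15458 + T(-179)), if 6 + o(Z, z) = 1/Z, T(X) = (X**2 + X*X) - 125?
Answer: -960114/2938355 ≈ -0.32675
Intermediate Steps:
v(t) = 0
T(X) = -125 + 2*X**2 (T(X) = (X**2 + X**2) - 125 = 2*X**2 - 125 = -125 + 2*X**2)
o(Z, z) = -6 + 1/Z
(o(-37, v(1)) - 25943)/(15458 + T(-179)) = ((-6 + 1/(-37)) - 25943)/(15458 + (-125 + 2*(-179)**2)) = ((-6 - 1/37) - 25943)/(15458 + (-125 + 2*32041)) = (-223/37 - 25943)/(15458 + (-125 + 64082)) = -960114/(37*(15458 + 63957)) = -960114/37/79415 = -960114/37*1/79415 = -960114/2938355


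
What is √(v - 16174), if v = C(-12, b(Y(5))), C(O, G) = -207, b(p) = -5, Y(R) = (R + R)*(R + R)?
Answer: I*√16381 ≈ 127.99*I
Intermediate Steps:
Y(R) = 4*R² (Y(R) = (2*R)*(2*R) = 4*R²)
v = -207
√(v - 16174) = √(-207 - 16174) = √(-16381) = I*√16381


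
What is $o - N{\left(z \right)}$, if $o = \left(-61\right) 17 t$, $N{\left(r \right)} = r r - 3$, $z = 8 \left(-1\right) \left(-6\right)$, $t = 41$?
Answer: $-44818$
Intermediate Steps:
$z = 48$ ($z = \left(-8\right) \left(-6\right) = 48$)
$N{\left(r \right)} = -3 + r^{2}$ ($N{\left(r \right)} = r^{2} - 3 = -3 + r^{2}$)
$o = -42517$ ($o = \left(-61\right) 17 \cdot 41 = \left(-1037\right) 41 = -42517$)
$o - N{\left(z \right)} = -42517 - \left(-3 + 48^{2}\right) = -42517 - \left(-3 + 2304\right) = -42517 - 2301 = -44818$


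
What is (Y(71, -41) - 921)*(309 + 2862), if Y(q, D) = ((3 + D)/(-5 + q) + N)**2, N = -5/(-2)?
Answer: -4223504579/1452 ≈ -2.9087e+6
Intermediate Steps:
N = 5/2 (N = -5*(-1/2) = 5/2 ≈ 2.5000)
Y(q, D) = (5/2 + (3 + D)/(-5 + q))**2 (Y(q, D) = ((3 + D)/(-5 + q) + 5/2)**2 = (5/2 + (3 + D)/(-5 + q))**2)
(Y(71, -41) - 921)*(309 + 2862) = ((-19 + 2*(-41) + 5*71)**2/(4*(-5 + 71)**2) - 921)*(309 + 2862) = ((1/4)*(-19 - 82 + 355)**2/66**2 - 921)*3171 = ((1/4)*(1/4356)*254**2 - 921)*3171 = ((1/4)*(1/4356)*64516 - 921)*3171 = (16129/4356 - 921)*3171 = -3995747/4356*3171 = -4223504579/1452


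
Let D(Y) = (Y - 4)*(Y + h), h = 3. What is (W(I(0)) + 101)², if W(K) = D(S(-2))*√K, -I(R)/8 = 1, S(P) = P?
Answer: 9913 - 2424*I*√2 ≈ 9913.0 - 3428.1*I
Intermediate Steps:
I(R) = -8 (I(R) = -8*1 = -8)
D(Y) = (-4 + Y)*(3 + Y) (D(Y) = (Y - 4)*(Y + 3) = (-4 + Y)*(3 + Y))
W(K) = -6*√K (W(K) = (-12 + (-2)² - 1*(-2))*√K = (-12 + 4 + 2)*√K = -6*√K)
(W(I(0)) + 101)² = (-12*I*√2 + 101)² = (101 - 12*I*√2)²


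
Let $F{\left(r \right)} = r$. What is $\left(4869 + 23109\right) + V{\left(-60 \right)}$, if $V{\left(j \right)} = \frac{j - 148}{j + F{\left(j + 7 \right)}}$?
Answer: $\frac{3161722}{113} \approx 27980.0$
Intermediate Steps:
$V{\left(j \right)} = \frac{-148 + j}{7 + 2 j}$ ($V{\left(j \right)} = \frac{j - 148}{j + \left(j + 7\right)} = \frac{-148 + j}{j + \left(7 + j\right)} = \frac{-148 + j}{7 + 2 j}$)
$\left(4869 + 23109\right) + V{\left(-60 \right)} = \left(4869 + 23109\right) + \frac{-148 - 60}{7 + 2 \left(-60\right)} = 27978 + \frac{1}{7 - 120} \left(-208\right) = 27978 + \frac{1}{-113} \left(-208\right) = 27978 - - \frac{208}{113} = 27978 + \frac{208}{113} = \frac{3161722}{113}$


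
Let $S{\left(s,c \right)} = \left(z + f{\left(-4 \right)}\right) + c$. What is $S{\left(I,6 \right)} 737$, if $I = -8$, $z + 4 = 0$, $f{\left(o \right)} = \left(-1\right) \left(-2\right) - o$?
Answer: $5896$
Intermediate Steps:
$f{\left(o \right)} = 2 - o$
$z = -4$ ($z = -4 + 0 = -4$)
$S{\left(s,c \right)} = 2 + c$ ($S{\left(s,c \right)} = \left(-4 + \left(2 - -4\right)\right) + c = \left(-4 + \left(2 + 4\right)\right) + c = \left(-4 + 6\right) + c = 2 + c$)
$S{\left(I,6 \right)} 737 = \left(2 + 6\right) 737 = 8 \cdot 737 = 5896$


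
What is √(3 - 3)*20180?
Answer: 0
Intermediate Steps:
√(3 - 3)*20180 = √0*20180 = 0*20180 = 0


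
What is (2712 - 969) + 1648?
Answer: 3391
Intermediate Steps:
(2712 - 969) + 1648 = 1743 + 1648 = 3391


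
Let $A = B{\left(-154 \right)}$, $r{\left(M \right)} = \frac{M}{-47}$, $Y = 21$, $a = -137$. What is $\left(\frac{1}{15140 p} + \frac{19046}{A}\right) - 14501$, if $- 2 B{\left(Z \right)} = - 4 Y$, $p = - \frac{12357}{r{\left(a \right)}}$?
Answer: $- \frac{864638553904919}{61550958420} \approx -14048.0$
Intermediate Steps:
$r{\left(M \right)} = - \frac{M}{47}$ ($r{\left(M \right)} = M \left(- \frac{1}{47}\right) = - \frac{M}{47}$)
$p = - \frac{580779}{137}$ ($p = - \frac{12357}{\left(- \frac{1}{47}\right) \left(-137\right)} = - \frac{12357}{\frac{137}{47}} = \left(-12357\right) \frac{47}{137} = - \frac{580779}{137} \approx -4239.3$)
$B{\left(Z \right)} = 42$ ($B{\left(Z \right)} = - \frac{\left(-4\right) 21}{2} = \left(- \frac{1}{2}\right) \left(-84\right) = 42$)
$A = 42$
$\left(\frac{1}{15140 p} + \frac{19046}{A}\right) - 14501 = \left(\frac{1}{15140 \left(- \frac{580779}{137}\right)} + \frac{19046}{42}\right) - 14501 = \left(\frac{1}{15140} \left(- \frac{137}{580779}\right) + 19046 \cdot \frac{1}{42}\right) - 14501 = \left(- \frac{137}{8792994060} + \frac{9523}{21}\right) - 14501 = \frac{27911894143501}{61550958420} - 14501 = - \frac{864638553904919}{61550958420}$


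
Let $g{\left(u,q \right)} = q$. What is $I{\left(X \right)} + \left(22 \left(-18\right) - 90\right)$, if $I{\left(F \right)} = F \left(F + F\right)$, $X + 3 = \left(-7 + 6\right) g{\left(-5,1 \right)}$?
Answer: $-454$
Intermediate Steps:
$X = -4$ ($X = -3 + \left(-7 + 6\right) 1 = -3 - 1 = -4$)
$I{\left(F \right)} = 2 F^{2}$ ($I{\left(F \right)} = F 2 F = 2 F^{2}$)
$I{\left(X \right)} + \left(22 \left(-18\right) - 90\right) = 2 \left(-4\right)^{2} + \left(22 \left(-18\right) - 90\right) = 2 \cdot 16 - 486 = 32 - 486 = -454$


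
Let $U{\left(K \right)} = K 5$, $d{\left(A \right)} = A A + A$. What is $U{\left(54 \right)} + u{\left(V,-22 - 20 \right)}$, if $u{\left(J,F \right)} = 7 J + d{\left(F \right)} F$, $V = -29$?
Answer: $-72257$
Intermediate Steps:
$d{\left(A \right)} = A + A^{2}$ ($d{\left(A \right)} = A^{2} + A = A + A^{2}$)
$U{\left(K \right)} = 5 K$
$u{\left(J,F \right)} = 7 J + F^{2} \left(1 + F\right)$ ($u{\left(J,F \right)} = 7 J + F \left(1 + F\right) F = 7 J + F^{2} \left(1 + F\right)$)
$U{\left(54 \right)} + u{\left(V,-22 - 20 \right)} = 5 \cdot 54 + \left(7 \left(-29\right) + \left(-22 - 20\right)^{2} \left(1 - 42\right)\right) = 270 + \left(-203 + \left(-42\right)^{2} \left(1 - 42\right)\right) = 270 + \left(-203 + 1764 \left(-41\right)\right) = 270 - 72527 = -72257$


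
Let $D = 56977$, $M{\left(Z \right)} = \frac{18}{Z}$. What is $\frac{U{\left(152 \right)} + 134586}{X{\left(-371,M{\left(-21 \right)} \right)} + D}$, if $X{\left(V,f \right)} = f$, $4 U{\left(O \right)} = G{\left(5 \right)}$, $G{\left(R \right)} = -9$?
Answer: $\frac{3768345}{1595332} \approx 2.3621$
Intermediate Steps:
$U{\left(O \right)} = - \frac{9}{4}$ ($U{\left(O \right)} = \frac{1}{4} \left(-9\right) = - \frac{9}{4}$)
$\frac{U{\left(152 \right)} + 134586}{X{\left(-371,M{\left(-21 \right)} \right)} + D} = \frac{- \frac{9}{4} + 134586}{\frac{18}{-21} + 56977} = \frac{538335}{4 \left(18 \left(- \frac{1}{21}\right) + 56977\right)} = \frac{538335}{4 \left(- \frac{6}{7} + 56977\right)} = \frac{538335}{4 \cdot \frac{398833}{7}} = \frac{538335}{4} \cdot \frac{7}{398833} = \frac{3768345}{1595332}$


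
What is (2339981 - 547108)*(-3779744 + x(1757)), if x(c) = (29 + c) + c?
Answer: -6770248815473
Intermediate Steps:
x(c) = 29 + 2*c
(2339981 - 547108)*(-3779744 + x(1757)) = (2339981 - 547108)*(-3779744 + (29 + 2*1757)) = 1792873*(-3779744 + (29 + 3514)) = 1792873*(-3779744 + 3543) = 1792873*(-3776201) = -6770248815473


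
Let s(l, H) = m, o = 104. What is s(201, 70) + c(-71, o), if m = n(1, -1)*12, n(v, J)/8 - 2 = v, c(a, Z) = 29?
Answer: 317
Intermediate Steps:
n(v, J) = 16 + 8*v
m = 288 (m = (16 + 8*1)*12 = (16 + 8)*12 = 24*12 = 288)
s(l, H) = 288
s(201, 70) + c(-71, o) = 288 + 29 = 317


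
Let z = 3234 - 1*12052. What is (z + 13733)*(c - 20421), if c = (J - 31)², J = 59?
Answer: -96515855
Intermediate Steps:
c = 784 (c = (59 - 31)² = 28² = 784)
z = -8818 (z = 3234 - 12052 = -8818)
(z + 13733)*(c - 20421) = (-8818 + 13733)*(784 - 20421) = 4915*(-19637) = -96515855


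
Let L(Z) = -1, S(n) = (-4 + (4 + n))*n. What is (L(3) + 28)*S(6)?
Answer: 972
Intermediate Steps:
S(n) = n² (S(n) = n*n = n²)
(L(3) + 28)*S(6) = (-1 + 28)*6² = 27*36 = 972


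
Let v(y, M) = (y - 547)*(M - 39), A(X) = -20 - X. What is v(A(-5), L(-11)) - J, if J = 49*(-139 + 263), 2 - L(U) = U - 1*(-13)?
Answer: 15842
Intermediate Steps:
L(U) = -11 - U (L(U) = 2 - (U - 1*(-13)) = 2 - (U + 13) = 2 - (13 + U) = 2 + (-13 - U) = -11 - U)
v(y, M) = (-547 + y)*(-39 + M)
J = 6076 (J = 49*124 = 6076)
v(A(-5), L(-11)) - J = (21333 - 547*(-11 - 1*(-11)) - 39*(-20 - 1*(-5)) + (-11 - 1*(-11))*(-20 - 1*(-5))) - 1*6076 = (21333 - 547*(-11 + 11) - 39*(-20 + 5) + (-11 + 11)*(-20 + 5)) - 6076 = (21333 - 547*0 - 39*(-15) + 0*(-15)) - 6076 = (21333 + 0 + 585 + 0) - 6076 = 21918 - 6076 = 15842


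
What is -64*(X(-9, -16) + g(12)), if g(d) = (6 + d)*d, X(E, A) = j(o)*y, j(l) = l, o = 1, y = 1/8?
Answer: -13832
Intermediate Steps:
y = ⅛ ≈ 0.12500
X(E, A) = ⅛ (X(E, A) = 1*(⅛) = ⅛)
g(d) = d*(6 + d)
-64*(X(-9, -16) + g(12)) = -64*(⅛ + 12*(6 + 12)) = -64*(⅛ + 12*18) = -64*(⅛ + 216) = -64*1729/8 = -13832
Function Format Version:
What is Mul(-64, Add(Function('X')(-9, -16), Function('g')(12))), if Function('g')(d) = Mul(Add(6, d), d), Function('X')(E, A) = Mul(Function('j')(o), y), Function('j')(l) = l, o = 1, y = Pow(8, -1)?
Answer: -13832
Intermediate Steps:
y = Rational(1, 8) ≈ 0.12500
Function('X')(E, A) = Rational(1, 8) (Function('X')(E, A) = Mul(1, Rational(1, 8)) = Rational(1, 8))
Function('g')(d) = Mul(d, Add(6, d))
Mul(-64, Add(Function('X')(-9, -16), Function('g')(12))) = Mul(-64, Add(Rational(1, 8), Mul(12, Add(6, 12)))) = Mul(-64, Add(Rational(1, 8), Mul(12, 18))) = Mul(-64, Add(Rational(1, 8), 216)) = Mul(-64, Rational(1729, 8)) = -13832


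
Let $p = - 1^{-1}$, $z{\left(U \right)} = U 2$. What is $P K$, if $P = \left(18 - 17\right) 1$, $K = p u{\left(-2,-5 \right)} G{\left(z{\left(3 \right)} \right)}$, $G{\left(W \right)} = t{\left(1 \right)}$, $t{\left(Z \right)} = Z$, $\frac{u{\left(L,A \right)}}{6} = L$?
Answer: $12$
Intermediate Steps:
$z{\left(U \right)} = 2 U$
$u{\left(L,A \right)} = 6 L$
$G{\left(W \right)} = 1$
$p = -1$ ($p = \left(-1\right) 1 = -1$)
$K = 12$ ($K = - 6 \left(-2\right) 1 = \left(-1\right) \left(-12\right) 1 = 12 \cdot 1 = 12$)
$P = 1$ ($P = 1 \cdot 1 = 1$)
$P K = 1 \cdot 12 = 12$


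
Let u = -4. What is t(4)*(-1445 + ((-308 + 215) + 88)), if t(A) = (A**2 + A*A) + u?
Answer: -40600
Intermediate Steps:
t(A) = -4 + 2*A**2 (t(A) = (A**2 + A*A) - 4 = (A**2 + A**2) - 4 = 2*A**2 - 4 = -4 + 2*A**2)
t(4)*(-1445 + ((-308 + 215) + 88)) = (-4 + 2*4**2)*(-1445 + ((-308 + 215) + 88)) = (-4 + 2*16)*(-1445 + (-93 + 88)) = (-4 + 32)*(-1445 - 5) = 28*(-1450) = -40600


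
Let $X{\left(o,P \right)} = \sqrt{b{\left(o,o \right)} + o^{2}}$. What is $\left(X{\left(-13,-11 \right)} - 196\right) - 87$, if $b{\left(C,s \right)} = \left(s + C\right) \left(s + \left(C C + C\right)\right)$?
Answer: $-283 + 13 i \sqrt{21} \approx -283.0 + 59.573 i$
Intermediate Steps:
$b{\left(C,s \right)} = \left(C + s\right) \left(C + s + C^{2}\right)$ ($b{\left(C,s \right)} = \left(C + s\right) \left(s + \left(C^{2} + C\right)\right) = \left(C + s\right) \left(s + \left(C + C^{2}\right)\right) = \left(C + s\right) \left(C + s + C^{2}\right)$)
$X{\left(o,P \right)} = \sqrt{2 o^{3} + 5 o^{2}}$ ($X{\left(o,P \right)} = \sqrt{\left(o^{2} + o^{3} + o^{2} + o o^{2} + 2 o o\right) + o^{2}} = \sqrt{\left(o^{2} + o^{3} + o^{2} + o^{3} + 2 o^{2}\right) + o^{2}} = \sqrt{\left(2 o^{3} + 4 o^{2}\right) + o^{2}} = \sqrt{2 o^{3} + 5 o^{2}}$)
$\left(X{\left(-13,-11 \right)} - 196\right) - 87 = \left(\sqrt{\left(-13\right)^{2} \left(5 + 2 \left(-13\right)\right)} - 196\right) - 87 = \left(\sqrt{169 \left(5 - 26\right)} - 196\right) - 87 = \left(\sqrt{169 \left(-21\right)} - 196\right) - 87 = \left(\sqrt{-3549} - 196\right) - 87 = \left(13 i \sqrt{21} - 196\right) - 87 = \left(-196 + 13 i \sqrt{21}\right) - 87 = -283 + 13 i \sqrt{21}$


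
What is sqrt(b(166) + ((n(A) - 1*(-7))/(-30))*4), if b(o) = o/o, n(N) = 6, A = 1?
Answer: I*sqrt(165)/15 ≈ 0.85635*I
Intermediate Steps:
b(o) = 1
sqrt(b(166) + ((n(A) - 1*(-7))/(-30))*4) = sqrt(1 + ((6 - 1*(-7))/(-30))*4) = sqrt(1 - (6 + 7)/30*4) = sqrt(1 - 1/30*13*4) = sqrt(1 - 13/30*4) = sqrt(1 - 26/15) = sqrt(-11/15) = I*sqrt(165)/15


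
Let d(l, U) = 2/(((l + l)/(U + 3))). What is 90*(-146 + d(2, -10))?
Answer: -13455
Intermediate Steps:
d(l, U) = (3 + U)/l (d(l, U) = 2/(((2*l)/(3 + U))) = 2/((2*l/(3 + U))) = 2*((3 + U)/(2*l)) = (3 + U)/l)
90*(-146 + d(2, -10)) = 90*(-146 + (3 - 10)/2) = 90*(-146 + (½)*(-7)) = 90*(-146 - 7/2) = 90*(-299/2) = -13455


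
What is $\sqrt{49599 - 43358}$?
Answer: $79$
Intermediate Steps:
$\sqrt{49599 - 43358} = \sqrt{6241} = 79$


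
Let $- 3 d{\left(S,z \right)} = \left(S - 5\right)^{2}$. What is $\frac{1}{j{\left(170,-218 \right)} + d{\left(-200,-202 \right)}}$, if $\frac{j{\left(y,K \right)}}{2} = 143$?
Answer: $- \frac{3}{41167} \approx -7.2874 \cdot 10^{-5}$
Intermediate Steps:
$d{\left(S,z \right)} = - \frac{\left(-5 + S\right)^{2}}{3}$ ($d{\left(S,z \right)} = - \frac{\left(S - 5\right)^{2}}{3} = - \frac{\left(-5 + S\right)^{2}}{3}$)
$j{\left(y,K \right)} = 286$ ($j{\left(y,K \right)} = 2 \cdot 143 = 286$)
$\frac{1}{j{\left(170,-218 \right)} + d{\left(-200,-202 \right)}} = \frac{1}{286 - \frac{\left(-5 - 200\right)^{2}}{3}} = \frac{1}{286 - \frac{\left(-205\right)^{2}}{3}} = \frac{1}{286 - \frac{42025}{3}} = \frac{1}{- \frac{41167}{3}} = - \frac{3}{41167}$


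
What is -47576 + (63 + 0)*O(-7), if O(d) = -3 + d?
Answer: -48206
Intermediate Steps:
-47576 + (63 + 0)*O(-7) = -47576 + (63 + 0)*(-3 - 7) = -47576 + 63*(-10) = -47576 - 630 = -48206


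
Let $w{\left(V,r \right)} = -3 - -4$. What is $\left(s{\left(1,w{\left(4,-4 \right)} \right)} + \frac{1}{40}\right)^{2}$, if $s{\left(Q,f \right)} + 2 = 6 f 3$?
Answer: $\frac{410881}{1600} \approx 256.8$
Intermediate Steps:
$w{\left(V,r \right)} = 1$ ($w{\left(V,r \right)} = -3 + 4 = 1$)
$s{\left(Q,f \right)} = -2 + 18 f$ ($s{\left(Q,f \right)} = -2 + 6 f 3 = -2 + 18 f$)
$\left(s{\left(1,w{\left(4,-4 \right)} \right)} + \frac{1}{40}\right)^{2} = \left(\left(-2 + 18 \cdot 1\right) + \frac{1}{40}\right)^{2} = \left(\left(-2 + 18\right) + \frac{1}{40}\right)^{2} = \left(16 + \frac{1}{40}\right)^{2} = \left(\frac{641}{40}\right)^{2} = \frac{410881}{1600}$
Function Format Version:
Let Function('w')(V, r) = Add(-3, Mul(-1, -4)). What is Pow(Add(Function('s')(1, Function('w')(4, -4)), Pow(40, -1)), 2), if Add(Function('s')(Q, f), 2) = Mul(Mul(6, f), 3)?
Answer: Rational(410881, 1600) ≈ 256.80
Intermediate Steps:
Function('w')(V, r) = 1 (Function('w')(V, r) = Add(-3, 4) = 1)
Function('s')(Q, f) = Add(-2, Mul(18, f)) (Function('s')(Q, f) = Add(-2, Mul(Mul(6, f), 3)) = Add(-2, Mul(18, f)))
Pow(Add(Function('s')(1, Function('w')(4, -4)), Pow(40, -1)), 2) = Pow(Add(Add(-2, Mul(18, 1)), Pow(40, -1)), 2) = Pow(Add(Add(-2, 18), Rational(1, 40)), 2) = Pow(Add(16, Rational(1, 40)), 2) = Pow(Rational(641, 40), 2) = Rational(410881, 1600)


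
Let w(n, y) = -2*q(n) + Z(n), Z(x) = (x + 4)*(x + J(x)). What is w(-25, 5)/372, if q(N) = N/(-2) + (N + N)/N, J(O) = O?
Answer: 1021/372 ≈ 2.7446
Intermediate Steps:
Z(x) = 2*x*(4 + x) (Z(x) = (x + 4)*(x + x) = (4 + x)*(2*x) = 2*x*(4 + x))
q(N) = 2 - N/2 (q(N) = N*(-½) + (2*N)/N = -N/2 + 2 = 2 - N/2)
w(n, y) = -4 + n + 2*n*(4 + n) (w(n, y) = -2*(2 - n/2) + 2*n*(4 + n) = (-4 + n) + 2*n*(4 + n) = -4 + n + 2*n*(4 + n))
w(-25, 5)/372 = (-4 + 2*(-25)² + 9*(-25))/372 = (-4 + 2*625 - 225)*(1/372) = (-4 + 1250 - 225)*(1/372) = 1021*(1/372) = 1021/372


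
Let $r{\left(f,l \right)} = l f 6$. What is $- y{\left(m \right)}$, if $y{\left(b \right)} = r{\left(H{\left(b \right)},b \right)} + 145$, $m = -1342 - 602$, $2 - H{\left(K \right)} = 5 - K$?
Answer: $-22709953$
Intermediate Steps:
$H{\left(K \right)} = -3 + K$ ($H{\left(K \right)} = 2 - \left(5 - K\right) = 2 + \left(-5 + K\right) = -3 + K$)
$m = -1944$
$r{\left(f,l \right)} = 6 f l$ ($r{\left(f,l \right)} = f l 6 = 6 f l$)
$y{\left(b \right)} = 145 + 6 b \left(-3 + b\right)$ ($y{\left(b \right)} = 6 \left(-3 + b\right) b + 145 = 6 b \left(-3 + b\right) + 145 = 145 + 6 b \left(-3 + b\right)$)
$- y{\left(m \right)} = - (145 + 6 \left(-1944\right) \left(-3 - 1944\right)) = - (145 + 6 \left(-1944\right) \left(-1947\right)) = - (145 + 22709808) = \left(-1\right) 22709953 = -22709953$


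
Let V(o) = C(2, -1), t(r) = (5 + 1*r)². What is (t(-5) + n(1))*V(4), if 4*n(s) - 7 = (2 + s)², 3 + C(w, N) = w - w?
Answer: -12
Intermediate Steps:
C(w, N) = -3 (C(w, N) = -3 + (w - w) = -3 + 0 = -3)
t(r) = (5 + r)²
n(s) = 7/4 + (2 + s)²/4
V(o) = -3
(t(-5) + n(1))*V(4) = ((5 - 5)² + (7/4 + (2 + 1)²/4))*(-3) = (0² + (7/4 + (¼)*3²))*(-3) = (0 + (7/4 + (¼)*9))*(-3) = (0 + (7/4 + 9/4))*(-3) = (0 + 4)*(-3) = 4*(-3) = -12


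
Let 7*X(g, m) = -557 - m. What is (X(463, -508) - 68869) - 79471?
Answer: -148347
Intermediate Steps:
X(g, m) = -557/7 - m/7 (X(g, m) = (-557 - m)/7 = -557/7 - m/7)
(X(463, -508) - 68869) - 79471 = ((-557/7 - 1/7*(-508)) - 68869) - 79471 = ((-557/7 + 508/7) - 68869) - 79471 = (-7 - 68869) - 79471 = -68876 - 79471 = -148347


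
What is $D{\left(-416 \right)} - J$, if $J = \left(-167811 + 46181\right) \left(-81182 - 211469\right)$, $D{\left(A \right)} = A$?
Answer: $-35595141546$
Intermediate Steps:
$J = 35595141130$ ($J = \left(-121630\right) \left(-292651\right) = 35595141130$)
$D{\left(-416 \right)} - J = -416 - 35595141130 = -35595141546$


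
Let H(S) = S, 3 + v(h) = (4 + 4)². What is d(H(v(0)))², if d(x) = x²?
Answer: 13845841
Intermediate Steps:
v(h) = 61 (v(h) = -3 + (4 + 4)² = -3 + 8² = -3 + 64 = 61)
d(H(v(0)))² = (61²)² = 3721² = 13845841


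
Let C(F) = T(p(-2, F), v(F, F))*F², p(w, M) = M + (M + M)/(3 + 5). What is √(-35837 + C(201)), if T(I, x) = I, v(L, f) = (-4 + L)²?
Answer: √40459657/2 ≈ 3180.4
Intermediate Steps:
p(w, M) = 5*M/4 (p(w, M) = M + (2*M)/8 = M + (2*M)*(⅛) = M + M/4 = 5*M/4)
C(F) = 5*F³/4 (C(F) = (5*F/4)*F² = 5*F³/4)
√(-35837 + C(201)) = √(-35837 + (5/4)*201³) = √(-35837 + (5/4)*8120601) = √(-35837 + 40603005/4) = √(40459657/4) = √40459657/2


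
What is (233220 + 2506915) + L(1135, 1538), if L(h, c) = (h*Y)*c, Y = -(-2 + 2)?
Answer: 2740135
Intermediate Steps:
Y = 0 (Y = -1*0 = 0)
L(h, c) = 0 (L(h, c) = (h*0)*c = 0*c = 0)
(233220 + 2506915) + L(1135, 1538) = (233220 + 2506915) + 0 = 2740135 + 0 = 2740135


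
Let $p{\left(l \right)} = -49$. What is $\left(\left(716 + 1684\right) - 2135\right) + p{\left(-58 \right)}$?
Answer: $216$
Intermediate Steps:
$\left(\left(716 + 1684\right) - 2135\right) + p{\left(-58 \right)} = \left(\left(716 + 1684\right) - 2135\right) - 49 = \left(2400 - 2135\right) - 49 = 265 - 49 = 216$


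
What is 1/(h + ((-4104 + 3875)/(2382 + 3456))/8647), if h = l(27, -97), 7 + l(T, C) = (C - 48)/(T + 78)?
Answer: -50481186/423080645 ≈ -0.11932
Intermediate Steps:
l(T, C) = -7 + (-48 + C)/(78 + T) (l(T, C) = -7 + (C - 48)/(T + 78) = -7 + (-48 + C)/(78 + T))
h = -176/21 (h = (-594 - 97 - 7*27)/(78 + 27) = (-594 - 97 - 189)/105 = (1/105)*(-880) = -176/21 ≈ -8.3810)
1/(h + ((-4104 + 3875)/(2382 + 3456))/8647) = 1/(-176/21 + ((-4104 + 3875)/(2382 + 3456))/8647) = 1/(-176/21 - 229/5838*(1/8647)) = 1/(-176/21 - 229*1/5838*(1/8647)) = 1/(-176/21 - 229/5838*1/8647) = 1/(-176/21 - 229/50481186) = 1/(-423080645/50481186) = -50481186/423080645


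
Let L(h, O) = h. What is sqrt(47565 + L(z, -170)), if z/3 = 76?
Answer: sqrt(47793) ≈ 218.62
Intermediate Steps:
z = 228 (z = 3*76 = 228)
sqrt(47565 + L(z, -170)) = sqrt(47565 + 228) = sqrt(47793)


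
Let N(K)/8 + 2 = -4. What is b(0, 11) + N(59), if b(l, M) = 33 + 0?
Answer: -15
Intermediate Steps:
b(l, M) = 33
N(K) = -48 (N(K) = -16 + 8*(-4) = -16 - 32 = -48)
b(0, 11) + N(59) = 33 - 48 = -15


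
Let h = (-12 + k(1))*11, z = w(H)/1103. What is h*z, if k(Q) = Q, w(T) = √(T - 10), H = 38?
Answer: -242*√7/1103 ≈ -0.58048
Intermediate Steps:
w(T) = √(-10 + T)
z = 2*√7/1103 (z = √(-10 + 38)/1103 = √28*(1/1103) = (2*√7)*(1/1103) = 2*√7/1103 ≈ 0.0047974)
h = -121 (h = (-12 + 1)*11 = -11*11 = -121)
h*z = -242*√7/1103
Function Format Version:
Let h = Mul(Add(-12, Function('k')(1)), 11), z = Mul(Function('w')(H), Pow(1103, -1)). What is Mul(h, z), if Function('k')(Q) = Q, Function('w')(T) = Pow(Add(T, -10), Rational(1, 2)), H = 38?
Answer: Mul(Rational(-242, 1103), Pow(7, Rational(1, 2))) ≈ -0.58048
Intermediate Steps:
Function('w')(T) = Pow(Add(-10, T), Rational(1, 2))
z = Mul(Rational(2, 1103), Pow(7, Rational(1, 2))) (z = Mul(Pow(Add(-10, 38), Rational(1, 2)), Pow(1103, -1)) = Mul(Pow(28, Rational(1, 2)), Rational(1, 1103)) = Mul(Mul(2, Pow(7, Rational(1, 2))), Rational(1, 1103)) = Mul(Rational(2, 1103), Pow(7, Rational(1, 2))) ≈ 0.0047974)
h = -121 (h = Mul(Add(-12, 1), 11) = Mul(-11, 11) = -121)
Mul(h, z) = Mul(-121, Mul(Rational(2, 1103), Pow(7, Rational(1, 2)))) = Mul(Rational(-242, 1103), Pow(7, Rational(1, 2)))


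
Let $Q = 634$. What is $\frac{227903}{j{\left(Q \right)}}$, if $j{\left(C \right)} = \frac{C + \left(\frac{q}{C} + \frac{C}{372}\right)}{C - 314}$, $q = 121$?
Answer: $\frac{430003733952}{3749365} \approx 1.1469 \cdot 10^{5}$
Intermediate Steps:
$j{\left(C \right)} = \frac{\frac{121}{C} + \frac{373 C}{372}}{-314 + C}$ ($j{\left(C \right)} = \frac{C + \left(\frac{121}{C} + \frac{C}{372}\right)}{C - 314} = \frac{C + \left(\frac{121}{C} + C \frac{1}{372}\right)}{-314 + C} = \frac{C + \left(\frac{121}{C} + \frac{C}{372}\right)}{-314 + C} = \frac{\frac{121}{C} + \frac{373 C}{372}}{-314 + C}$)
$\frac{227903}{j{\left(Q \right)}} = \frac{227903}{\frac{1}{372} \cdot \frac{1}{634} \frac{1}{-314 + 634} \left(45012 + 373 \cdot 634^{2}\right)} = \frac{227903}{\frac{1}{372} \cdot \frac{1}{634} \cdot \frac{1}{320} \left(45012 + 373 \cdot 401956\right)} = \frac{227903}{\frac{1}{372} \cdot \frac{1}{634} \cdot \frac{1}{320} \left(45012 + 149929588\right)} = \frac{227903}{\frac{1}{372} \cdot \frac{1}{634} \cdot \frac{1}{320} \cdot 149974600} = \frac{227903}{\frac{3749365}{1886784}} = 227903 \cdot \frac{1886784}{3749365} = \frac{430003733952}{3749365}$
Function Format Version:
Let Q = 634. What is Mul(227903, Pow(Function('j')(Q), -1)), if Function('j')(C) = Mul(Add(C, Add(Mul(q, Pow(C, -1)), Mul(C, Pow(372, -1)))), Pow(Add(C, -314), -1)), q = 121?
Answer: Rational(430003733952, 3749365) ≈ 1.1469e+5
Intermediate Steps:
Function('j')(C) = Mul(Pow(Add(-314, C), -1), Add(Mul(121, Pow(C, -1)), Mul(Rational(373, 372), C))) (Function('j')(C) = Mul(Add(C, Add(Mul(121, Pow(C, -1)), Mul(C, Pow(372, -1)))), Pow(Add(C, -314), -1)) = Mul(Add(C, Add(Mul(121, Pow(C, -1)), Mul(C, Rational(1, 372)))), Pow(Add(-314, C), -1)) = Mul(Add(C, Add(Mul(121, Pow(C, -1)), Mul(Rational(1, 372), C))), Pow(Add(-314, C), -1)) = Mul(Add(Mul(121, Pow(C, -1)), Mul(Rational(373, 372), C)), Pow(Add(-314, C), -1)) = Mul(Pow(Add(-314, C), -1), Add(Mul(121, Pow(C, -1)), Mul(Rational(373, 372), C))))
Mul(227903, Pow(Function('j')(Q), -1)) = Mul(227903, Pow(Mul(Rational(1, 372), Pow(634, -1), Pow(Add(-314, 634), -1), Add(45012, Mul(373, Pow(634, 2)))), -1)) = Mul(227903, Pow(Mul(Rational(1, 372), Rational(1, 634), Pow(320, -1), Add(45012, Mul(373, 401956))), -1)) = Mul(227903, Pow(Mul(Rational(1, 372), Rational(1, 634), Rational(1, 320), Add(45012, 149929588)), -1)) = Mul(227903, Pow(Mul(Rational(1, 372), Rational(1, 634), Rational(1, 320), 149974600), -1)) = Mul(227903, Pow(Rational(3749365, 1886784), -1)) = Mul(227903, Rational(1886784, 3749365)) = Rational(430003733952, 3749365)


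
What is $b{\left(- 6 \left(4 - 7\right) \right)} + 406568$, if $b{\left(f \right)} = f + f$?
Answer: $406604$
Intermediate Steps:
$b{\left(f \right)} = 2 f$
$b{\left(- 6 \left(4 - 7\right) \right)} + 406568 = 2 \left(- 6 \left(4 - 7\right)\right) + 406568 = 2 \left(\left(-6\right) \left(-3\right)\right) + 406568 = 2 \cdot 18 + 406568 = 36 + 406568 = 406604$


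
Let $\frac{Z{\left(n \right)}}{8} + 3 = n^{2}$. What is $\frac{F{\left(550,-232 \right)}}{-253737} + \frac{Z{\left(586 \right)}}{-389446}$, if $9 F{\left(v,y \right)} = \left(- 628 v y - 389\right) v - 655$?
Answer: $- \frac{8585129513737661}{444675868659} \approx -19307.0$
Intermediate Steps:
$F{\left(v,y \right)} = - \frac{655}{9} + \frac{v \left(-389 - 628 v y\right)}{9}$ ($F{\left(v,y \right)} = \frac{\left(- 628 v y - 389\right) v - 655}{9} = \frac{\left(-389 - 628 v y\right) v - 655}{9} = \frac{v \left(-389 - 628 v y\right) - 655}{9} = \frac{-655 + v \left(-389 - 628 v y\right)}{9} = - \frac{655}{9} + \frac{v \left(-389 - 628 v y\right)}{9}$)
$Z{\left(n \right)} = -24 + 8 n^{2}$
$\frac{F{\left(550,-232 \right)}}{-253737} + \frac{Z{\left(586 \right)}}{-389446} = \frac{- \frac{655}{9} - \frac{213950}{9} - - \frac{145696 \cdot 550^{2}}{9}}{-253737} + \frac{-24 + 8 \cdot 586^{2}}{-389446} = \left(- \frac{655}{9} - \frac{213950}{9} - \left(- \frac{145696}{9}\right) 302500\right) \left(- \frac{1}{253737}\right) + \left(-24 + 8 \cdot 343396\right) \left(- \frac{1}{389446}\right) = \left(- \frac{655}{9} - \frac{213950}{9} + \frac{44073040000}{9}\right) \left(- \frac{1}{253737}\right) + \left(-24 + 2747168\right) \left(- \frac{1}{389446}\right) = \frac{44072825395}{9} \left(- \frac{1}{253737}\right) + 2747144 \left(- \frac{1}{389446}\right) = - \frac{44072825395}{2283633} - \frac{1373572}{194723} = - \frac{8585129513737661}{444675868659}$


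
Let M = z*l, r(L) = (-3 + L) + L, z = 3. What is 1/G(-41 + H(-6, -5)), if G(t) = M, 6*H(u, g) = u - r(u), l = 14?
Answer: 1/42 ≈ 0.023810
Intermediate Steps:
r(L) = -3 + 2*L
H(u, g) = ½ - u/6 (H(u, g) = (u - (-3 + 2*u))/6 = (u + (3 - 2*u))/6 = (3 - u)/6 = ½ - u/6)
M = 42 (M = 3*14 = 42)
G(t) = 42
1/G(-41 + H(-6, -5)) = 1/42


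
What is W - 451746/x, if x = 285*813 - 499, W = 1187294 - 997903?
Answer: 21893941900/115603 ≈ 1.8939e+5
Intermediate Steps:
W = 189391
x = 231206 (x = 231705 - 499 = 231206)
W - 451746/x = 189391 - 451746/231206 = 189391 - 1*225873/115603 = 189391 - 225873/115603 = 21893941900/115603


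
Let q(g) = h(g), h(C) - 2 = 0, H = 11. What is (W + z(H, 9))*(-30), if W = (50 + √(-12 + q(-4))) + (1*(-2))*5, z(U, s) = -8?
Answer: -960 - 30*I*√10 ≈ -960.0 - 94.868*I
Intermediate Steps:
h(C) = 2 (h(C) = 2 + 0 = 2)
q(g) = 2
W = 40 + I*√10 (W = (50 + √(-12 + 2)) + (1*(-2))*5 = (50 + √(-10)) - 2*5 = (50 + I*√10) - 10 = 40 + I*√10 ≈ 40.0 + 3.1623*I)
(W + z(H, 9))*(-30) = ((40 + I*√10) - 8)*(-30) = (32 + I*√10)*(-30) = -960 - 30*I*√10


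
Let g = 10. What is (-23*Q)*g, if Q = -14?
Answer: 3220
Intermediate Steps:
(-23*Q)*g = -23*(-14)*10 = 322*10 = 3220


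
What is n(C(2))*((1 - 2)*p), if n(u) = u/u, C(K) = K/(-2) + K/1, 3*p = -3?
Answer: 1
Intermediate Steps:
p = -1 (p = (⅓)*(-3) = -1)
C(K) = K/2 (C(K) = K*(-½) + K*1 = -K/2 + K = K/2)
n(u) = 1
n(C(2))*((1 - 2)*p) = 1*((1 - 2)*(-1)) = 1*(-1*(-1)) = 1*1 = 1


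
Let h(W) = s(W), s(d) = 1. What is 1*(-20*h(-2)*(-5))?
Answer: 100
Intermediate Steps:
h(W) = 1
1*(-20*h(-2)*(-5)) = 1*(-20*1*(-5)) = 1*(-20*(-5)) = 1*100 = 100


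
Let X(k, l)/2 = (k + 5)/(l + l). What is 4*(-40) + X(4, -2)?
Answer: -329/2 ≈ -164.50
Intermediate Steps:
X(k, l) = (5 + k)/l (X(k, l) = 2*((k + 5)/(l + l)) = 2*((5 + k)/((2*l))) = 2*((5 + k)*(1/(2*l))) = 2*((5 + k)/(2*l)) = (5 + k)/l)
4*(-40) + X(4, -2) = 4*(-40) + (5 + 4)/(-2) = -160 - 1/2*9 = -160 - 9/2 = -329/2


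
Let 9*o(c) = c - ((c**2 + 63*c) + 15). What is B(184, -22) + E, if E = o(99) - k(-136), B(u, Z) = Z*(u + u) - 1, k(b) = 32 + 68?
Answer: -29909/3 ≈ -9969.7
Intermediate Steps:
k(b) = 100
o(c) = -5/3 - 62*c/9 - c**2/9 (o(c) = (c - ((c**2 + 63*c) + 15))/9 = (c - (15 + c**2 + 63*c))/9 = (c + (-15 - c**2 - 63*c))/9 = (-15 - c**2 - 62*c)/9 = -5/3 - 62*c/9 - c**2/9)
B(u, Z) = -1 + 2*Z*u (B(u, Z) = Z*(2*u) - 1 = 2*Z*u - 1 = -1 + 2*Z*u)
E = -5618/3 (E = (-5/3 - 62/9*99 - 1/9*99**2) - 1*100 = (-5/3 - 682 - 1/9*9801) - 100 = (-5/3 - 682 - 1089) - 100 = -5318/3 - 100 = -5618/3 ≈ -1872.7)
B(184, -22) + E = (-1 + 2*(-22)*184) - 5618/3 = (-1 - 8096) - 5618/3 = -8097 - 5618/3 = -29909/3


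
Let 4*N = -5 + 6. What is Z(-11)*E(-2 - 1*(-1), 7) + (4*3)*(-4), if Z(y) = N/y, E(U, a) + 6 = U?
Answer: -2105/44 ≈ -47.841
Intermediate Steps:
N = ¼ (N = (-5 + 6)/4 = (¼)*1 = ¼ ≈ 0.25000)
E(U, a) = -6 + U
Z(y) = 1/(4*y)
Z(-11)*E(-2 - 1*(-1), 7) + (4*3)*(-4) = ((¼)/(-11))*(-6 + (-2 - 1*(-1))) + (4*3)*(-4) = ((¼)*(-1/11))*(-6 + (-2 + 1)) + 12*(-4) = -(-6 - 1)/44 - 48 = -1/44*(-7) - 48 = 7/44 - 48 = -2105/44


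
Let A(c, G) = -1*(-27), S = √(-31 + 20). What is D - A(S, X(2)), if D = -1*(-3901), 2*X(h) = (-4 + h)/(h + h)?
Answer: 3874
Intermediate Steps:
X(h) = (-4 + h)/(4*h) (X(h) = ((-4 + h)/(h + h))/2 = ((-4 + h)/((2*h)))/2 = ((-4 + h)*(1/(2*h)))/2 = ((-4 + h)/(2*h))/2 = (-4 + h)/(4*h))
S = I*√11 (S = √(-11) = I*√11 ≈ 3.3166*I)
A(c, G) = 27
D = 3901
D - A(S, X(2)) = 3901 - 1*27 = 3901 - 27 = 3874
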